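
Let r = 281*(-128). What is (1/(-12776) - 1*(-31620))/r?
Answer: -403977119/459527168 ≈ -0.87912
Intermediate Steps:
r = -35968
(1/(-12776) - 1*(-31620))/r = (1/(-12776) - 1*(-31620))/(-35968) = (-1/12776 + 31620)*(-1/35968) = (403977119/12776)*(-1/35968) = -403977119/459527168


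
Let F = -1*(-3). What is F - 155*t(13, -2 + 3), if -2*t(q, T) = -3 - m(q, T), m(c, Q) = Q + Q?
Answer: -769/2 ≈ -384.50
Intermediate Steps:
m(c, Q) = 2*Q
t(q, T) = 3/2 + T (t(q, T) = -(-3 - 2*T)/2 = 3/2 + T)
F = 3
F - 155*t(13, -2 + 3) = 3 - 155*(3/2 + (-2 + 3)) = 3 - 155*(3/2 + 1) = 3 - 155*5/2 = 3 - 775/2 = -769/2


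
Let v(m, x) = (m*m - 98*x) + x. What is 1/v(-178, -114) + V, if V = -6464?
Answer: -276284287/42742 ≈ -6464.0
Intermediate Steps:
v(m, x) = m² - 97*x (v(m, x) = (m² - 98*x) + x = m² - 97*x)
1/v(-178, -114) + V = 1/((-178)² - 97*(-114)) - 6464 = 1/(31684 + 11058) - 6464 = 1/42742 - 6464 = -276284287/42742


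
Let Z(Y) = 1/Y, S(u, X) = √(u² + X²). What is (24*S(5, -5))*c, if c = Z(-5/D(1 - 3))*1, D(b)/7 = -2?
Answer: 336*√2 ≈ 475.18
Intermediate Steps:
D(b) = -14 (D(b) = 7*(-2) = -14)
S(u, X) = √(X² + u²)
c = 14/5 (c = 1/(-5/(-14)) = 1/(-5*(-1/14)) = 1/(5/14) = (14/5)*1 = 14/5 ≈ 2.8000)
(24*S(5, -5))*c = (24*√((-5)² + 5²))*(14/5) = (24*√(25 + 25))*(14/5) = (24*√50)*(14/5) = (24*(5*√2))*(14/5) = (120*√2)*(14/5) = 336*√2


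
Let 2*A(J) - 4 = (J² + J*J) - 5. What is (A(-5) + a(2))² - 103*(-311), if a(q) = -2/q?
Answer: 130341/4 ≈ 32585.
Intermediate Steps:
A(J) = -½ + J² (A(J) = 2 + ((J² + J*J) - 5)/2 = 2 + ((J² + J²) - 5)/2 = 2 + (2*J² - 5)/2 = 2 + (-5 + 2*J²)/2 = 2 + (-5/2 + J²) = -½ + J²)
(A(-5) + a(2))² - 103*(-311) = ((-½ + (-5)²) - 2/2)² - 103*(-311) = ((-½ + 25) - 2*½)² + 32033 = (49/2 - 1)² + 32033 = (47/2)² + 32033 = 2209/4 + 32033 = 130341/4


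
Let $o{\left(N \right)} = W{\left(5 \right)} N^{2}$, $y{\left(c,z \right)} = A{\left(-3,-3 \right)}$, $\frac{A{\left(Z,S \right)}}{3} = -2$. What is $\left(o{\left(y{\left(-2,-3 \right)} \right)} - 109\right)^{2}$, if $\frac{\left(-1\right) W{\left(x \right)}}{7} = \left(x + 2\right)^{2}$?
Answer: $155176849$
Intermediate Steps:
$A{\left(Z,S \right)} = -6$ ($A{\left(Z,S \right)} = 3 \left(-2\right) = -6$)
$W{\left(x \right)} = - 7 \left(2 + x\right)^{2}$ ($W{\left(x \right)} = - 7 \left(x + 2\right)^{2} = - 7 \left(2 + x\right)^{2}$)
$y{\left(c,z \right)} = -6$
$o{\left(N \right)} = - 343 N^{2}$ ($o{\left(N \right)} = - 7 \left(2 + 5\right)^{2} N^{2} = - 7 \cdot 7^{2} N^{2} = \left(-7\right) 49 N^{2} = - 343 N^{2}$)
$\left(o{\left(y{\left(-2,-3 \right)} \right)} - 109\right)^{2} = \left(- 343 \left(-6\right)^{2} - 109\right)^{2} = \left(\left(-343\right) 36 - 109\right)^{2} = \left(-12348 - 109\right)^{2} = \left(-12457\right)^{2} = 155176849$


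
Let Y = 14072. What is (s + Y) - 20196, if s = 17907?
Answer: 11783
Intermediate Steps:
(s + Y) - 20196 = (17907 + 14072) - 20196 = 31979 - 20196 = 11783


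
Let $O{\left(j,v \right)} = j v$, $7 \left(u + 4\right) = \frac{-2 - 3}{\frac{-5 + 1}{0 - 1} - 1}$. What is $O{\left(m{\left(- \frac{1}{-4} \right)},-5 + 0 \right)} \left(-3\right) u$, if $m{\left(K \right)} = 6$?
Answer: $- \frac{2670}{7} \approx -381.43$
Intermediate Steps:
$u = - \frac{89}{21}$ ($u = -4 + \frac{\left(-2 - 3\right) \frac{1}{\frac{-5 + 1}{0 - 1} - 1}}{7} = -4 + \frac{\left(-5\right) \frac{1}{- \frac{4}{-1} - 1}}{7} = -4 + \frac{\left(-5\right) \frac{1}{\left(-4\right) \left(-1\right) - 1}}{7} = -4 + \frac{\left(-5\right) \frac{1}{4 - 1}}{7} = -4 + \frac{\left(-5\right) \frac{1}{3}}{7} = -4 + \frac{1}{7} \left(- \frac{5}{3}\right) = -4 - \frac{5}{21} = - \frac{89}{21} \approx -4.2381$)
$O{\left(m{\left(- \frac{1}{-4} \right)},-5 + 0 \right)} \left(-3\right) u = 6 \left(-5 + 0\right) \left(-3\right) \left(- \frac{89}{21}\right) = 6 \left(-5\right) \left(-3\right) \left(- \frac{89}{21}\right) = \left(-30\right) \left(-3\right) \left(- \frac{89}{21}\right) = 90 \left(- \frac{89}{21}\right) = - \frac{2670}{7}$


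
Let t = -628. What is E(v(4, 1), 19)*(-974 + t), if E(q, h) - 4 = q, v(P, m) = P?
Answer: -12816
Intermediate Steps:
E(q, h) = 4 + q
E(v(4, 1), 19)*(-974 + t) = (4 + 4)*(-974 - 628) = 8*(-1602) = -12816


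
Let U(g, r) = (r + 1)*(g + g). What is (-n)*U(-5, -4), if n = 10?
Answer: -300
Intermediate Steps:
U(g, r) = 2*g*(1 + r) (U(g, r) = (1 + r)*(2*g) = 2*g*(1 + r))
(-n)*U(-5, -4) = (-1*10)*(2*(-5)*(1 - 4)) = -20*(-5)*(-3) = -10*30 = -300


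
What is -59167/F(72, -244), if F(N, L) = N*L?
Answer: 59167/17568 ≈ 3.3679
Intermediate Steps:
F(N, L) = L*N
-59167/F(72, -244) = -59167/((-244*72)) = -59167/(-17568) = -59167*(-1/17568) = 59167/17568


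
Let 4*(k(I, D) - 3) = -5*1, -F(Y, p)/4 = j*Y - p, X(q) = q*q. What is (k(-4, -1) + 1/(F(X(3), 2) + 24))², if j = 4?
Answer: 38025/12544 ≈ 3.0313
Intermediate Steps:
X(q) = q²
F(Y, p) = -16*Y + 4*p (F(Y, p) = -4*(4*Y - p) = -4*(-p + 4*Y) = -16*Y + 4*p)
k(I, D) = 7/4 (k(I, D) = 3 + (-5*1)/4 = 3 + (¼)*(-5) = 3 - 5/4 = 7/4)
(k(-4, -1) + 1/(F(X(3), 2) + 24))² = (7/4 + 1/((-16*3² + 4*2) + 24))² = (7/4 + 1/((-16*9 + 8) + 24))² = (7/4 + 1/((-144 + 8) + 24))² = (7/4 + 1/(-136 + 24))² = (7/4 + 1/(-112))² = (7/4 - 1/112)² = (195/112)² = 38025/12544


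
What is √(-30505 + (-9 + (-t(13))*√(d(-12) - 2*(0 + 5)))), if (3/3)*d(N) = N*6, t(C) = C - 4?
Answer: √(-30514 - 9*I*√82) ≈ 0.233 - 174.68*I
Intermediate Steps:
t(C) = -4 + C
d(N) = 6*N (d(N) = N*6 = 6*N)
√(-30505 + (-9 + (-t(13))*√(d(-12) - 2*(0 + 5)))) = √(-30505 + (-9 + (-(-4 + 13))*√(6*(-12) - 2*(0 + 5)))) = √(-30505 + (-9 + (-1*9)*√(-72 - 2*5))) = √(-30505 + (-9 - 9*√(-72 - 10))) = √(-30505 + (-9 - 9*I*√82)) = √(-30514 - 9*I*√82)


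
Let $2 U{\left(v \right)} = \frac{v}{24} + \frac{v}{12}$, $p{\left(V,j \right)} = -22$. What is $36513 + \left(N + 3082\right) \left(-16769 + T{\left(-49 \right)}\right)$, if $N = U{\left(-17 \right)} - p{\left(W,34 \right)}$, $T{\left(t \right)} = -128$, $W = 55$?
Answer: $- \frac{838301151}{16} \approx -5.2394 \cdot 10^{7}$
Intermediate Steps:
$U{\left(v \right)} = \frac{v}{16}$ ($U{\left(v \right)} = \frac{\frac{v}{24} + \frac{v}{12}}{2} = \frac{\frac{1}{8} v}{2} = \frac{v}{16}$)
$N = \frac{335}{16}$ ($N = \frac{1}{16} \left(-17\right) - -22 = - \frac{17}{16} + 22 = \frac{335}{16} \approx 20.938$)
$36513 + \left(N + 3082\right) \left(-16769 + T{\left(-49 \right)}\right) = 36513 + \left(\frac{335}{16} + 3082\right) \left(-16769 - 128\right) = 36513 + \frac{49647}{16} \left(-16897\right) = 36513 - \frac{838885359}{16} = - \frac{838301151}{16}$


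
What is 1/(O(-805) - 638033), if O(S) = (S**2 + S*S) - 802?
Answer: 1/657215 ≈ 1.5216e-6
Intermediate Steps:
O(S) = -802 + 2*S**2 (O(S) = (S**2 + S**2) - 802 = 2*S**2 - 802 = -802 + 2*S**2)
1/(O(-805) - 638033) = 1/((-802 + 2*(-805)**2) - 638033) = 1/((-802 + 2*648025) - 638033) = 1/((-802 + 1296050) - 638033) = 1/(1295248 - 638033) = 1/657215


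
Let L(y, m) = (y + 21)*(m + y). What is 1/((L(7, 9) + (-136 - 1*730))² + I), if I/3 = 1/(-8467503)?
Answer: 2822501/493158664723 ≈ 5.7233e-6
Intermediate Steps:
I = -1/2822501 (I = 3/(-8467503) = 3*(-1/8467503) = -1/2822501 ≈ -3.5430e-7)
L(y, m) = (21 + y)*(m + y)
1/((L(7, 9) + (-136 - 1*730))² + I) = 1/(((7² + 21*9 + 21*7 + 9*7) + (-136 - 1*730))² - 1/2822501) = 1/(((49 + 189 + 147 + 63) + (-136 - 730))² - 1/2822501) = 1/((448 - 866)² - 1/2822501) = 1/((-418)² - 1/2822501) = 1/(174724 - 1/2822501) = 1/(493158664723/2822501) = 2822501/493158664723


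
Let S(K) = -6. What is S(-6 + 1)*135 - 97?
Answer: -907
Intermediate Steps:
S(-6 + 1)*135 - 97 = -6*135 - 97 = -810 - 97 = -907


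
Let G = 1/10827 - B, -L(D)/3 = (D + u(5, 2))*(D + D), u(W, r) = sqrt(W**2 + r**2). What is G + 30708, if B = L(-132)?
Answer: 1464373405/10827 - 792*sqrt(29) ≈ 1.3099e+5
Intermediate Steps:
L(D) = -6*D*(D + sqrt(29)) (L(D) = -3*(D + sqrt(5**2 + 2**2))*(D + D) = -3*(D + sqrt(25 + 4))*2*D = -3*(D + sqrt(29))*2*D = -6*D*(D + sqrt(29)))
B = -104544 + 792*sqrt(29) (B = -6*(-132)*(-132 + sqrt(29)) = -104544 + 792*sqrt(29) ≈ -1.0028e+5)
G = 1131897889/10827 - 792*sqrt(29) (G = 1/10827 - (-104544 + 792*sqrt(29)) = 1/10827 + (104544 - 792*sqrt(29)) = 1131897889/10827 - 792*sqrt(29) ≈ 1.0028e+5)
G + 30708 = (1131897889/10827 - 792*sqrt(29)) + 30708 = 1464373405/10827 - 792*sqrt(29)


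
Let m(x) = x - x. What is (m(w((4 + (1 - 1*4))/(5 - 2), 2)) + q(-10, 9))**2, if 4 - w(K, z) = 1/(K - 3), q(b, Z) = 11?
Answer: 121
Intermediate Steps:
w(K, z) = 4 - 1/(-3 + K) (w(K, z) = 4 - 1/(K - 3) = 4 - 1/(-3 + K))
m(x) = 0
(m(w((4 + (1 - 1*4))/(5 - 2), 2)) + q(-10, 9))**2 = (0 + 11)**2 = 11**2 = 121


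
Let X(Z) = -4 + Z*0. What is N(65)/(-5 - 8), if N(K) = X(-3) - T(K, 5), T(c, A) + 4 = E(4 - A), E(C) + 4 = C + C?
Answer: -6/13 ≈ -0.46154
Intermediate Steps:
X(Z) = -4 (X(Z) = -4 + 0 = -4)
E(C) = -4 + 2*C (E(C) = -4 + (C + C) = -4 + 2*C)
T(c, A) = -2*A (T(c, A) = -4 + (-4 + 2*(4 - A)) = -4 + (-4 + (8 - 2*A)) = -4 + (4 - 2*A) = -2*A)
N(K) = 6 (N(K) = -4 - (-2)*5 = -4 - 1*(-10) = -4 + 10 = 6)
N(65)/(-5 - 8) = 6/(-5 - 8) = 6/(-13) = -1/13*6 = -6/13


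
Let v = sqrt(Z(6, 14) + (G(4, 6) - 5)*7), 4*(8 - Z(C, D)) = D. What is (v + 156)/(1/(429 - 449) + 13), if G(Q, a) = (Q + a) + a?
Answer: 3120/259 + 10*sqrt(326)/259 ≈ 12.743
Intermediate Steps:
Z(C, D) = 8 - D/4
G(Q, a) = Q + 2*a
v = sqrt(326)/2 (v = sqrt((8 - 1/4*14) + ((4 + 2*6) - 5)*7) = sqrt((8 - 7/2) + ((4 + 12) - 5)*7) = sqrt(9/2 + (16 - 5)*7) = sqrt(9/2 + 11*7) = sqrt(9/2 + 77) = sqrt(163/2) = sqrt(326)/2 ≈ 9.0277)
(v + 156)/(1/(429 - 449) + 13) = (sqrt(326)/2 + 156)/(1/(429 - 449) + 13) = (156 + sqrt(326)/2)/(1/(-20) + 13) = (156 + sqrt(326)/2)/(-1/20 + 13) = (156 + sqrt(326)/2)/(259/20) = (156 + sqrt(326)/2)*(20/259) = 3120/259 + 10*sqrt(326)/259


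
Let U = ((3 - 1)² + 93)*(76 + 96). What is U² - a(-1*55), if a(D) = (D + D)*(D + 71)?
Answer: 278357616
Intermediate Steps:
a(D) = 2*D*(71 + D) (a(D) = (2*D)*(71 + D) = 2*D*(71 + D))
U = 16684 (U = (2² + 93)*172 = (4 + 93)*172 = 97*172 = 16684)
U² - a(-1*55) = 16684² - 2*(-1*55)*(71 - 1*55) = 278355856 - 2*(-55)*(71 - 55) = 278355856 - 2*(-55)*16 = 278355856 - 1*(-1760) = 278355856 + 1760 = 278357616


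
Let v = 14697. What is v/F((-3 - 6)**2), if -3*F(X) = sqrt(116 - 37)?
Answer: -44091*sqrt(79)/79 ≈ -4960.6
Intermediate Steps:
F(X) = -sqrt(79)/3 (F(X) = -sqrt(116 - 37)/3 = -sqrt(79)/3)
v/F((-3 - 6)**2) = 14697/((-sqrt(79)/3)) = 14697*(-3*sqrt(79)/79) = -44091*sqrt(79)/79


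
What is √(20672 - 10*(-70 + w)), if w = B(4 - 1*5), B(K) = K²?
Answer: √21362 ≈ 146.16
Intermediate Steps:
w = 1 (w = (4 - 1*5)² = (4 - 5)² = (-1)² = 1)
√(20672 - 10*(-70 + w)) = √(20672 - 10*(-70 + 1)) = √(20672 - 10*(-69)) = √(20672 + 690) = √21362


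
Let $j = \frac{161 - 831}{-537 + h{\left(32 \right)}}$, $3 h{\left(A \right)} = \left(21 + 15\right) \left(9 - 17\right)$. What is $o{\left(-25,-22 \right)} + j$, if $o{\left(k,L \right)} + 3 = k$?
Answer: $- \frac{17054}{633} \approx -26.942$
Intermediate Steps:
$o{\left(k,L \right)} = -3 + k$
$h{\left(A \right)} = -96$ ($h{\left(A \right)} = \frac{\left(21 + 15\right) \left(9 - 17\right)}{3} = \frac{36 \left(-8\right)}{3} = \frac{1}{3} \left(-288\right) = -96$)
$j = \frac{670}{633}$ ($j = \frac{161 - 831}{-537 - 96} = - \frac{670}{-633} = \left(-670\right) \left(- \frac{1}{633}\right) = \frac{670}{633} \approx 1.0585$)
$o{\left(-25,-22 \right)} + j = \left(-3 - 25\right) + \frac{670}{633} = -28 + \frac{670}{633} = - \frac{17054}{633}$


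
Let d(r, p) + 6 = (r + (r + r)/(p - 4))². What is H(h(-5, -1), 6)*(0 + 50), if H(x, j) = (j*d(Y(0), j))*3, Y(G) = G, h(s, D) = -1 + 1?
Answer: -5400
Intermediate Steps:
h(s, D) = 0
d(r, p) = -6 + (r + 2*r/(-4 + p))² (d(r, p) = -6 + (r + (r + r)/(p - 4))² = -6 + (r + (2*r)/(-4 + p))² = -6 + (r + 2*r/(-4 + p))²)
H(x, j) = -18*j (H(x, j) = (j*(-6 + 0²*(-2 + j)²/(-4 + j)²))*3 = (j*(-6 + 0*(-2 + j)²/(-4 + j)²))*3 = (j*(-6 + 0))*3 = (j*(-6))*3 = -6*j*3 = -18*j)
H(h(-5, -1), 6)*(0 + 50) = (-18*6)*(0 + 50) = -108*50 = -5400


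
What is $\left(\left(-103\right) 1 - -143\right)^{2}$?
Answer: $1600$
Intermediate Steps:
$\left(\left(-103\right) 1 - -143\right)^{2} = \left(-103 + 143\right)^{2} = 40^{2} = 1600$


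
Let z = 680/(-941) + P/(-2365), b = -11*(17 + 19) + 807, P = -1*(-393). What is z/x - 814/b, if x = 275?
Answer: -498983303593/251533181625 ≈ -1.9838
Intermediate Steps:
P = 393
b = 411 (b = -11*36 + 807 = -396 + 807 = 411)
z = -1978013/2225465 (z = 680/(-941) + 393/(-2365) = 680*(-1/941) + 393*(-1/2365) = -680/941 - 393/2365 = -1978013/2225465 ≈ -0.88881)
z/x - 814/b = -1978013/2225465/275 - 814/411 = -1978013/2225465*1/275 - 814*1/411 = -1978013/612002875 - 814/411 = -498983303593/251533181625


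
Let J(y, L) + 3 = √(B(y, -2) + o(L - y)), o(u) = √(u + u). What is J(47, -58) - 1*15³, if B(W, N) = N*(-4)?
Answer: -3378 + √(8 + I*√210) ≈ -3374.5 + 2.068*I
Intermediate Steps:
B(W, N) = -4*N
o(u) = √2*√u (o(u) = √(2*u) = √2*√u)
J(y, L) = -3 + √(8 + √2*√(L - y)) (J(y, L) = -3 + √(-4*(-2) + √2*√(L - y)) = -3 + √(8 + √2*√(L - y)))
J(47, -58) - 1*15³ = (-3 + √(8 + √2*√(-58 - 1*47))) - 1*15³ = (-3 + √(8 + √2*√(-58 - 47))) - 1*3375 = (-3 + √(8 + √2*√(-105))) - 3375 = (-3 + √(8 + √2*(I*√105))) - 3375 = (-3 + √(8 + I*√210)) - 3375 = -3378 + √(8 + I*√210)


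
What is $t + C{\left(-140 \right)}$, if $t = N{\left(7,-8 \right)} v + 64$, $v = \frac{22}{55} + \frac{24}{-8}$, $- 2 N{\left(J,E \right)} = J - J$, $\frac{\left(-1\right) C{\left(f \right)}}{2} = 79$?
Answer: $-94$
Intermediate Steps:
$C{\left(f \right)} = -158$ ($C{\left(f \right)} = \left(-2\right) 79 = -158$)
$N{\left(J,E \right)} = 0$ ($N{\left(J,E \right)} = - \frac{J - J}{2} = \left(- \frac{1}{2}\right) 0 = 0$)
$v = - \frac{13}{5}$ ($v = 22 \cdot \frac{1}{55} + 24 \left(- \frac{1}{8}\right) = \frac{2}{5} - 3 = - \frac{13}{5} \approx -2.6$)
$t = 64$ ($t = 0 \left(- \frac{13}{5}\right) + 64 = 0 + 64 = 64$)
$t + C{\left(-140 \right)} = 64 - 158 = -94$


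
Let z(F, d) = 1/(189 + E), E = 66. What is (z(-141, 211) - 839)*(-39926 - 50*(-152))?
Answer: 6915953744/255 ≈ 2.7121e+7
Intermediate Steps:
z(F, d) = 1/255 (z(F, d) = 1/(189 + 66) = 1/255)
(z(-141, 211) - 839)*(-39926 - 50*(-152)) = (1/255 - 839)*(-39926 - 50*(-152)) = -213944*(-39926 + 7600)/255 = -213944/255*(-32326) = 6915953744/255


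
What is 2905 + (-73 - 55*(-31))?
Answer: 4537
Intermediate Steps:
2905 + (-73 - 55*(-31)) = 2905 + (-73 + 1705) = 2905 + 1632 = 4537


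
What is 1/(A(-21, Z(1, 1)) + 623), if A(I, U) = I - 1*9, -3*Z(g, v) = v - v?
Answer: 1/593 ≈ 0.0016863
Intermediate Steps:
Z(g, v) = 0 (Z(g, v) = -(v - v)/3 = -1/3*0 = 0)
A(I, U) = -9 + I (A(I, U) = I - 9 = -9 + I)
1/(A(-21, Z(1, 1)) + 623) = 1/((-9 - 21) + 623) = 1/(-30 + 623) = 1/593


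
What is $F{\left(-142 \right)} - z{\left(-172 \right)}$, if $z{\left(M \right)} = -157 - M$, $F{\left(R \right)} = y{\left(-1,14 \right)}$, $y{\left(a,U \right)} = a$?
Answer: $-16$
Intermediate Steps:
$F{\left(R \right)} = -1$
$F{\left(-142 \right)} - z{\left(-172 \right)} = -1 - \left(-157 - -172\right) = -1 - \left(-157 + 172\right) = -1 - 15 = -16$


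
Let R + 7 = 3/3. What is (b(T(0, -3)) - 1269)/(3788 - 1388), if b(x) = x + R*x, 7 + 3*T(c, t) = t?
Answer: -3757/7200 ≈ -0.52181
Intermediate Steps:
R = -6 (R = -7 + 3/3 = -7 + 3*(⅓) = -7 + 1 = -6)
T(c, t) = -7/3 + t/3
b(x) = -5*x (b(x) = x - 6*x = -5*x)
(b(T(0, -3)) - 1269)/(3788 - 1388) = (-5*(-7/3 + (⅓)*(-3)) - 1269)/(3788 - 1388) = (-5*(-7/3 - 1) - 1269)/2400 = (-5*(-10/3) - 1269)*(1/2400) = (50/3 - 1269)*(1/2400) = -3757/3*1/2400 = -3757/7200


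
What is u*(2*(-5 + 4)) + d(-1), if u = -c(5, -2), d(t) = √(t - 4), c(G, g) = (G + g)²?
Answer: 18 + I*√5 ≈ 18.0 + 2.2361*I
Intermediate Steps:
d(t) = √(-4 + t)
u = -9 (u = -(5 - 2)² = -1*3² = -1*9 = -9)
u*(2*(-5 + 4)) + d(-1) = -18*(-5 + 4) + √(-4 - 1) = -18*(-1) + √(-5) = -9*(-2) + I*√5 = 18 + I*√5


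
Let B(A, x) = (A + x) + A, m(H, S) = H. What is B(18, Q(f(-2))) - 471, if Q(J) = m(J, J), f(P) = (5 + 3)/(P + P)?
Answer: -437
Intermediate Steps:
f(P) = 4/P (f(P) = 8/((2*P)) = 8*(1/(2*P)) = 4/P)
Q(J) = J
B(A, x) = x + 2*A
B(18, Q(f(-2))) - 471 = (4/(-2) + 2*18) - 471 = (4*(-1/2) + 36) - 471 = (-2 + 36) - 471 = 34 - 471 = -437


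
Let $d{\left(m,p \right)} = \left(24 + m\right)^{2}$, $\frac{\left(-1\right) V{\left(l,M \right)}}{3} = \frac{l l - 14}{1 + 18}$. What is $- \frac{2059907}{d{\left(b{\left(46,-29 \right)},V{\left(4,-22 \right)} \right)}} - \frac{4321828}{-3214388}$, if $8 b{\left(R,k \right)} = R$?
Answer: $- \frac{1557062412711}{669396301} \approx -2326.1$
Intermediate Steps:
$V{\left(l,M \right)} = \frac{42}{19} - \frac{3 l^{2}}{19}$ ($V{\left(l,M \right)} = - 3 \frac{l l - 14}{1 + 18} = - 3 \frac{l^{2} - 14}{19} = - 3 \left(-14 + l^{2}\right) \frac{1}{19} = - 3 \left(- \frac{14}{19} + \frac{l^{2}}{19}\right) = \frac{42}{19} - \frac{3 l^{2}}{19}$)
$b{\left(R,k \right)} = \frac{R}{8}$
$- \frac{2059907}{d{\left(b{\left(46,-29 \right)},V{\left(4,-22 \right)} \right)}} - \frac{4321828}{-3214388} = - \frac{2059907}{\left(24 + \frac{1}{8} \cdot 46\right)^{2}} - \frac{4321828}{-3214388} = - \frac{2059907}{\left(24 + \frac{23}{4}\right)^{2}} - - \frac{1080457}{803597} = - \frac{2059907}{\left(\frac{119}{4}\right)^{2}} + \frac{1080457}{803597} = - \frac{2059907}{\frac{14161}{16}} + \frac{1080457}{803597} = \left(-2059907\right) \frac{16}{14161} + \frac{1080457}{803597} = - \frac{1938736}{833} + \frac{1080457}{803597} = - \frac{1557062412711}{669396301}$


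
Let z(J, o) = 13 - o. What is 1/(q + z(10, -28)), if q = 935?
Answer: 1/976 ≈ 0.0010246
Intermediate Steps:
1/(q + z(10, -28)) = 1/(935 + (13 - 1*(-28))) = 1/(935 + (13 + 28)) = 1/(935 + 41) = 1/976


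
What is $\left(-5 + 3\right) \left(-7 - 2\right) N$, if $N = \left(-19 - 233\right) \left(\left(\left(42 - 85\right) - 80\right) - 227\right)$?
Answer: $1587600$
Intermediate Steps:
$N = 88200$ ($N = - 252 \left(\left(-43 - 80\right) - 227\right) = - 252 \left(-123 - 227\right) = \left(-252\right) \left(-350\right) = 88200$)
$\left(-5 + 3\right) \left(-7 - 2\right) N = \left(-5 + 3\right) \left(-7 - 2\right) 88200 = \left(-2\right) \left(-9\right) 88200 = 18 \cdot 88200 = 1587600$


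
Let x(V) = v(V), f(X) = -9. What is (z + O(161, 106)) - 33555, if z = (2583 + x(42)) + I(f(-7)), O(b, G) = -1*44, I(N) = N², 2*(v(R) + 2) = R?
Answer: -30916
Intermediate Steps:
v(R) = -2 + R/2
x(V) = -2 + V/2
O(b, G) = -44
z = 2683 (z = (2583 + (-2 + (½)*42)) + (-9)² = (2583 + (-2 + 21)) + 81 = (2583 + 19) + 81 = 2602 + 81 = 2683)
(z + O(161, 106)) - 33555 = (2683 - 44) - 33555 = 2639 - 33555 = -30916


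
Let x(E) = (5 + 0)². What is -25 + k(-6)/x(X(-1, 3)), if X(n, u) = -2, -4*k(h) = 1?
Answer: -2501/100 ≈ -25.010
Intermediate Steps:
k(h) = -¼ (k(h) = -¼*1 = -¼)
x(E) = 25 (x(E) = 5² = 25)
-25 + k(-6)/x(X(-1, 3)) = -25 - ¼/25 = -25 - ¼*1/25 = -25 - 1/100 = -2501/100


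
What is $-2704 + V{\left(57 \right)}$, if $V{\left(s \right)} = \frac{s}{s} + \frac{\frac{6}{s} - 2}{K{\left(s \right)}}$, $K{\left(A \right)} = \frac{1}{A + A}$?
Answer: $-2919$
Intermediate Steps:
$K{\left(A \right)} = \frac{1}{2 A}$
$V{\left(s \right)} = 1 + 2 s \left(-2 + \frac{6}{s}\right)$ ($V{\left(s \right)} = \frac{s}{s} + \frac{\frac{6}{s} - 2}{\frac{1}{2} \frac{1}{s}} = 1 + \left(\frac{6}{s} - 2\right) 2 s = 1 + \left(-2 + \frac{6}{s}\right) 2 s = 1 + 2 s \left(-2 + \frac{6}{s}\right)$)
$-2704 + V{\left(57 \right)} = -2704 + \left(13 - 228\right) = -2704 - 215 = -2919$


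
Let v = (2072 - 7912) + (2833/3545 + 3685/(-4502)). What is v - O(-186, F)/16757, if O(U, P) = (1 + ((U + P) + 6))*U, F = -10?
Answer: -1562385745843423/267434849630 ≈ -5842.1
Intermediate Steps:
O(U, P) = U*(7 + P + U) (O(U, P) = (1 + ((P + U) + 6))*U = (1 + (6 + P + U))*U = (7 + P + U)*U = U*(7 + P + U))
v = -93204314759/15959590 (v = -5840 + (2833*(1/3545) + 3685*(-1/4502)) = -5840 + (2833/3545 - 3685/4502) = -5840 - 309159/15959590 = -93204314759/15959590 ≈ -5840.0)
v - O(-186, F)/16757 = -93204314759/15959590 - (-186*(7 - 10 - 186))/16757 = -93204314759/15959590 - (-186*(-189))/16757 = -93204314759/15959590 - 35154/16757 = -1562385745843423/267434849630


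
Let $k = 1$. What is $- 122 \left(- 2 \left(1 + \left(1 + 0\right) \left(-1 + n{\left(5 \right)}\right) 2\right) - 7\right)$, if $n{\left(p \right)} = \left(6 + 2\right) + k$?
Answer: $5002$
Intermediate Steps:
$n{\left(p \right)} = 9$ ($n{\left(p \right)} = \left(6 + 2\right) + 1 = 8 + 1 = 9$)
$- 122 \left(- 2 \left(1 + \left(1 + 0\right) \left(-1 + n{\left(5 \right)}\right) 2\right) - 7\right) = - 122 \left(- 2 \left(1 + \left(1 + 0\right) \left(-1 + 9\right) 2\right) - 7\right) = - 122 \left(- 2 \left(1 + 1 \cdot 8 \cdot 2\right) - 7\right) = - 122 \left(- 2 \left(1 + 8 \cdot 2\right) - 7\right) = - 122 \left(- 2 \left(1 + 16\right) - 7\right) = - 122 \left(\left(-2\right) 17 - 7\right) = - 122 \left(-34 - 7\right) = \left(-122\right) \left(-41\right) = 5002$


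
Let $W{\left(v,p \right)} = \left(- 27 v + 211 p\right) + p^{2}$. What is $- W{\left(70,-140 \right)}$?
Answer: $11830$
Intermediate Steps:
$W{\left(v,p \right)} = p^{2} - 27 v + 211 p$
$- W{\left(70,-140 \right)} = - (\left(-140\right)^{2} - 1890 + 211 \left(-140\right)) = - (19600 - 1890 - 29540) = \left(-1\right) \left(-11830\right) = 11830$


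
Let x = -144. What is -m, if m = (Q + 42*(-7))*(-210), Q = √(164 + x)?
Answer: -61740 + 420*√5 ≈ -60801.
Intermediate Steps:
Q = 2*√5 (Q = √(164 - 144) = √20 = 2*√5 ≈ 4.4721)
m = 61740 - 420*√5 (m = (2*√5 + 42*(-7))*(-210) = (2*√5 - 294)*(-210) = (-294 + 2*√5)*(-210) = 61740 - 420*√5 ≈ 60801.)
-m = -(61740 - 420*√5) = -61740 + 420*√5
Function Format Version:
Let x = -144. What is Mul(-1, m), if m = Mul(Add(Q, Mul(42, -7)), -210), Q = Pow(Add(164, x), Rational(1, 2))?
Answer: Add(-61740, Mul(420, Pow(5, Rational(1, 2)))) ≈ -60801.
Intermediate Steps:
Q = Mul(2, Pow(5, Rational(1, 2))) (Q = Pow(Add(164, -144), Rational(1, 2)) = Pow(20, Rational(1, 2)) = Mul(2, Pow(5, Rational(1, 2))) ≈ 4.4721)
m = Add(61740, Mul(-420, Pow(5, Rational(1, 2)))) (m = Mul(Add(Mul(2, Pow(5, Rational(1, 2))), Mul(42, -7)), -210) = Mul(Add(Mul(2, Pow(5, Rational(1, 2))), -294), -210) = Mul(Add(-294, Mul(2, Pow(5, Rational(1, 2)))), -210) = Add(61740, Mul(-420, Pow(5, Rational(1, 2)))) ≈ 60801.)
Mul(-1, m) = Mul(-1, Add(61740, Mul(-420, Pow(5, Rational(1, 2))))) = Add(-61740, Mul(420, Pow(5, Rational(1, 2))))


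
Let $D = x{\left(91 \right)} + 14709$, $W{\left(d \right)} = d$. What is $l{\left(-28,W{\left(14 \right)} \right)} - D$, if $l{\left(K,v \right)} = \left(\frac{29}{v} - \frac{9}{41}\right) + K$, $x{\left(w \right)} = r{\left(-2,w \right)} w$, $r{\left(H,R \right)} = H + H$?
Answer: $- \frac{8249039}{574} \approx -14371.0$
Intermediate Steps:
$r{\left(H,R \right)} = 2 H$
$x{\left(w \right)} = - 4 w$ ($x{\left(w \right)} = 2 \left(-2\right) w = - 4 w$)
$l{\left(K,v \right)} = - \frac{9}{41} + K + \frac{29}{v}$ ($l{\left(K,v \right)} = \left(\frac{29}{v} - \frac{9}{41}\right) + K = \left(- \frac{9}{41} + \frac{29}{v}\right) + K = - \frac{9}{41} + K + \frac{29}{v}$)
$D = 14345$ ($D = \left(-4\right) 91 + 14709 = -364 + 14709 = 14345$)
$l{\left(-28,W{\left(14 \right)} \right)} - D = \left(- \frac{9}{41} - 28 + \frac{29}{14}\right) - 14345 = - \frac{15009}{574} - 14345 = - \frac{8249039}{574}$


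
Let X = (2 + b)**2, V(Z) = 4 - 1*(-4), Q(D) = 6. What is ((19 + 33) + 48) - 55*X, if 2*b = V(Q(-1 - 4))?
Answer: -1880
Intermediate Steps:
V(Z) = 8 (V(Z) = 4 + 4 = 8)
b = 4 (b = (1/2)*8 = 4)
X = 36 (X = (2 + 4)**2 = 6**2 = 36)
((19 + 33) + 48) - 55*X = ((19 + 33) + 48) - 55*36 = (52 + 48) - 1980 = 100 - 1980 = -1880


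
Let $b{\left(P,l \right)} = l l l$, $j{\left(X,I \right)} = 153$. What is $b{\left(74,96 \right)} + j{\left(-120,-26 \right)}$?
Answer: $884889$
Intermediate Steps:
$b{\left(P,l \right)} = l^{3}$ ($b{\left(P,l \right)} = l^{2} l = l^{3}$)
$b{\left(74,96 \right)} + j{\left(-120,-26 \right)} = 96^{3} + 153 = 884736 + 153 = 884889$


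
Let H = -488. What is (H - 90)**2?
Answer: 334084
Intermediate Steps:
(H - 90)**2 = (-488 - 90)**2 = (-578)**2 = 334084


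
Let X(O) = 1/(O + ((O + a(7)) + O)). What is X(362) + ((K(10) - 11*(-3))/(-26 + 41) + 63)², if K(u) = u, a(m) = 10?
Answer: 1069854049/246600 ≈ 4338.4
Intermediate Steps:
X(O) = 1/(10 + 3*O) (X(O) = 1/(O + ((O + 10) + O)) = 1/(O + ((10 + O) + O)) = 1/(O + (10 + 2*O)) = 1/(10 + 3*O))
X(362) + ((K(10) - 11*(-3))/(-26 + 41) + 63)² = 1/(10 + 3*362) + ((10 - 11*(-3))/(-26 + 41) + 63)² = 1/(10 + 1086) + ((10 + 33)/15 + 63)² = 1/1096 + (43*(1/15) + 63)² = 1/1096 + (43/15 + 63)² = 1/1096 + (988/15)² = 1/1096 + 976144/225 = 1069854049/246600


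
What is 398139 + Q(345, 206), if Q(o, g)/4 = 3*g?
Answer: 400611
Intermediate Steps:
Q(o, g) = 12*g (Q(o, g) = 4*(3*g) = 12*g)
398139 + Q(345, 206) = 398139 + 12*206 = 398139 + 2472 = 400611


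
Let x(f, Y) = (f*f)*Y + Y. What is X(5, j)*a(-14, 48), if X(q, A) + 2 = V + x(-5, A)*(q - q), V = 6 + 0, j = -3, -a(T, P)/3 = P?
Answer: -576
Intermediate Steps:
a(T, P) = -3*P
x(f, Y) = Y + Y*f**2 (x(f, Y) = f**2*Y + Y = Y*f**2 + Y = Y + Y*f**2)
V = 6
X(q, A) = 4 (X(q, A) = -2 + (6 + (A*(1 + (-5)**2))*(q - q)) = -2 + (6 + (A*(1 + 25))*0) = -2 + (6 + (A*26)*0) = -2 + (6 + (26*A)*0) = -2 + (6 + 0) = -2 + 6 = 4)
X(5, j)*a(-14, 48) = 4*(-3*48) = 4*(-144) = -576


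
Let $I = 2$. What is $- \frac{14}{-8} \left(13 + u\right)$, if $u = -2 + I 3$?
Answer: $\frac{119}{4} \approx 29.75$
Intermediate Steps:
$u = 4$ ($u = -2 + 2 \cdot 3 = -2 + 6 = 4$)
$- \frac{14}{-8} \left(13 + u\right) = - \frac{14}{-8} \left(13 + 4\right) = \left(-14\right) \left(- \frac{1}{8}\right) 17 = \frac{7}{4} \cdot 17 = \frac{119}{4}$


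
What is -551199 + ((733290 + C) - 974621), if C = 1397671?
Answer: 605141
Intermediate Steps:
-551199 + ((733290 + C) - 974621) = -551199 + ((733290 + 1397671) - 974621) = -551199 + (2130961 - 974621) = -551199 + 1156340 = 605141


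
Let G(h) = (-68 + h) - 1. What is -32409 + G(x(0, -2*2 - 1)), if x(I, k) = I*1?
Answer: -32478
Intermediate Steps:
x(I, k) = I
G(h) = -69 + h
-32409 + G(x(0, -2*2 - 1)) = -32409 + (-69 + 0) = -32409 - 69 = -32478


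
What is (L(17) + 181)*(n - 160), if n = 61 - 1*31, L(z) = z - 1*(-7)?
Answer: -26650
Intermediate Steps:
L(z) = 7 + z (L(z) = z + 7 = 7 + z)
n = 30 (n = 61 - 31 = 30)
(L(17) + 181)*(n - 160) = ((7 + 17) + 181)*(30 - 160) = (24 + 181)*(-130) = 205*(-130) = -26650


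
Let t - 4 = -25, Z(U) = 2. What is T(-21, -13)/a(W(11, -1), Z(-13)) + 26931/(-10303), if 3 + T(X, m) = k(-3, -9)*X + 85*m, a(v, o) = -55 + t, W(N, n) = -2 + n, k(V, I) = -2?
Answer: 4468121/391514 ≈ 11.412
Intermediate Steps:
t = -21 (t = 4 - 25 = -21)
a(v, o) = -76 (a(v, o) = -55 - 21 = -76)
T(X, m) = -3 - 2*X + 85*m (T(X, m) = -3 + (-2*X + 85*m) = -3 - 2*X + 85*m)
T(-21, -13)/a(W(11, -1), Z(-13)) + 26931/(-10303) = (-3 - 2*(-21) + 85*(-13))/(-76) + 26931/(-10303) = (-3 + 42 - 1105)*(-1/76) + 26931*(-1/10303) = -1066*(-1/76) - 26931/10303 = 533/38 - 26931/10303 = 4468121/391514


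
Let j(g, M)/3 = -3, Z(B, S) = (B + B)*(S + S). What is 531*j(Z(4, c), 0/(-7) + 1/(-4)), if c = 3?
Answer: -4779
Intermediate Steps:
Z(B, S) = 4*B*S (Z(B, S) = (2*B)*(2*S) = 4*B*S)
j(g, M) = -9 (j(g, M) = 3*(-3) = -9)
531*j(Z(4, c), 0/(-7) + 1/(-4)) = 531*(-9) = -4779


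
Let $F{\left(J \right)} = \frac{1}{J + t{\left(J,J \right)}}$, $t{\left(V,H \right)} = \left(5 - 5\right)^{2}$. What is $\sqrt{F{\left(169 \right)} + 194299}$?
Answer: $\frac{2 \sqrt{8209133}}{13} \approx 440.79$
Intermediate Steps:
$t{\left(V,H \right)} = 0$ ($t{\left(V,H \right)} = 0^{2} = 0$)
$F{\left(J \right)} = \frac{1}{J}$ ($F{\left(J \right)} = \frac{1}{J + 0} = \frac{1}{J}$)
$\sqrt{F{\left(169 \right)} + 194299} = \sqrt{\frac{1}{169} + 194299} = \sqrt{\frac{32836532}{169}} = \frac{2 \sqrt{8209133}}{13}$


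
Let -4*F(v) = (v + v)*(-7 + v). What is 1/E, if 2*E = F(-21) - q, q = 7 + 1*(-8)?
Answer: -2/293 ≈ -0.0068259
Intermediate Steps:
q = -1 (q = 7 - 8 = -1)
F(v) = -v*(-7 + v)/2 (F(v) = -(v + v)*(-7 + v)/4 = -2*v*(-7 + v)/4 = -v*(-7 + v)/2)
E = -293/2 (E = ((½)*(-21)*(7 - 1*(-21)) - 1*(-1))/2 = ((½)*(-21)*(7 + 21) + 1)/2 = ((½)*(-21)*28 + 1)/2 = (-294 + 1)/2 = (½)*(-293) = -293/2 ≈ -146.50)
1/E = 1/(-293/2) = -2/293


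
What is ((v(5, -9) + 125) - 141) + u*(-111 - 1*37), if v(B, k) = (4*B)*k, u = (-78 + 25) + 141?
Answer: -13220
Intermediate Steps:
u = 88 (u = -53 + 141 = 88)
v(B, k) = 4*B*k
((v(5, -9) + 125) - 141) + u*(-111 - 1*37) = ((4*5*(-9) + 125) - 141) + 88*(-111 - 1*37) = ((-180 + 125) - 141) + 88*(-111 - 37) = (-55 - 141) + 88*(-148) = -196 - 13024 = -13220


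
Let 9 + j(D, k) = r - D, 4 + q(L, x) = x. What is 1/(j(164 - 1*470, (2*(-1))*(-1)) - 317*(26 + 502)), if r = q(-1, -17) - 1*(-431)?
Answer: -1/166669 ≈ -5.9999e-6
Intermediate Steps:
q(L, x) = -4 + x
r = 410 (r = (-4 - 17) - 1*(-431) = -21 + 431 = 410)
j(D, k) = 401 - D (j(D, k) = -9 + (410 - D) = 401 - D)
1/(j(164 - 1*470, (2*(-1))*(-1)) - 317*(26 + 502)) = 1/((401 - (164 - 1*470)) - 317*(26 + 502)) = 1/((401 - (164 - 470)) - 317*528) = 1/((401 - 1*(-306)) - 1*167376) = 1/((401 + 306) - 167376) = 1/(707 - 167376) = 1/(-166669) = -1/166669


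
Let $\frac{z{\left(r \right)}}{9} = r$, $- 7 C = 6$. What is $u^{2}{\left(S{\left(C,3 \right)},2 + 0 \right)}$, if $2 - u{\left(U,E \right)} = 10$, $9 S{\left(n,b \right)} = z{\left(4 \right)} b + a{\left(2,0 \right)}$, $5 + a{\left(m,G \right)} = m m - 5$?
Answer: $64$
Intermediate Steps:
$C = - \frac{6}{7}$ ($C = \left(- \frac{1}{7}\right) 6 = - \frac{6}{7} \approx -0.85714$)
$z{\left(r \right)} = 9 r$
$a{\left(m,G \right)} = -10 + m^{2}$ ($a{\left(m,G \right)} = -5 + \left(m m - 5\right) = -5 + \left(m^{2} - 5\right) = -5 + \left(-5 + m^{2}\right) = -10 + m^{2}$)
$S{\left(n,b \right)} = - \frac{2}{3} + 4 b$ ($S{\left(n,b \right)} = \frac{9 \cdot 4 b - \left(10 - 2^{2}\right)}{9} = \frac{36 b + \left(-10 + 4\right)}{9} = \frac{36 b - 6}{9} = \frac{-6 + 36 b}{9} = - \frac{2}{3} + 4 b$)
$u{\left(U,E \right)} = -8$ ($u{\left(U,E \right)} = 2 - 10 = -8$)
$u^{2}{\left(S{\left(C,3 \right)},2 + 0 \right)} = \left(-8\right)^{2} = 64$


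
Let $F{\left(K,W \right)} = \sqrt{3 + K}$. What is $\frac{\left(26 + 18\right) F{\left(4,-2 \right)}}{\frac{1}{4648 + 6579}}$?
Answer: $493988 \sqrt{7} \approx 1.307 \cdot 10^{6}$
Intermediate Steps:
$\frac{\left(26 + 18\right) F{\left(4,-2 \right)}}{\frac{1}{4648 + 6579}} = \frac{\left(26 + 18\right) \sqrt{3 + 4}}{\frac{1}{4648 + 6579}} = \frac{44 \sqrt{7}}{\frac{1}{11227}} = 44 \sqrt{7} \frac{1}{\frac{1}{11227}} = 44 \sqrt{7} \cdot 11227 = 493988 \sqrt{7}$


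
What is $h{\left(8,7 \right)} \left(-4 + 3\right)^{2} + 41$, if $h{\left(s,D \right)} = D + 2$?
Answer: $50$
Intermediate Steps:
$h{\left(s,D \right)} = 2 + D$
$h{\left(8,7 \right)} \left(-4 + 3\right)^{2} + 41 = \left(2 + 7\right) \left(-4 + 3\right)^{2} + 41 = 9 \left(-1\right)^{2} + 41 = 9 \cdot 1 + 41 = 9 + 41 = 50$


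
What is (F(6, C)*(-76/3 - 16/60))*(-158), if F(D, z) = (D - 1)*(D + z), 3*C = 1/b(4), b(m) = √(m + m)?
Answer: 121344 + 5056*√2/3 ≈ 1.2373e+5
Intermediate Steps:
b(m) = √2*√m (b(m) = √(2*m) = √2*√m)
C = √2/12 (C = 1/(3*((√2*√4))) = 1/(3*((√2*2))) = 1/(3*((2*√2))) = (√2/4)/3 = √2/12 ≈ 0.11785)
F(D, z) = (-1 + D)*(D + z)
(F(6, C)*(-76/3 - 16/60))*(-158) = ((6² - 1*6 - √2/12 + 6*(√2/12))*(-76/3 - 16/60))*(-158) = ((36 - 6 - √2/12 + √2/2)*(-76*⅓ - 16*1/60))*(-158) = ((30 + 5*√2/12)*(-76/3 - 4/15))*(-158) = ((30 + 5*√2/12)*(-128/5))*(-158) = (-768 - 32*√2/3)*(-158) = 121344 + 5056*√2/3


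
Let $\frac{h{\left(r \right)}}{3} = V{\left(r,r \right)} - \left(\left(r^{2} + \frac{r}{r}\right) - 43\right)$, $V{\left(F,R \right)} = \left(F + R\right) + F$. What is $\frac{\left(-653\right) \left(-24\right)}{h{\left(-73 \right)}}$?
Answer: $- \frac{2612}{2753} \approx -0.94878$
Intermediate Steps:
$V{\left(F,R \right)} = R + 2 F$
$h{\left(r \right)} = 126 - 3 r^{2} + 9 r$ ($h{\left(r \right)} = 3 \left(\left(r + 2 r\right) - \left(\left(r^{2} + \frac{r}{r}\right) - 43\right)\right) = 3 \left(3 r - \left(\left(r^{2} + 1\right) - 43\right)\right) = 3 \left(3 r - \left(\left(1 + r^{2}\right) - 43\right)\right) = 3 \left(3 r - \left(-42 + r^{2}\right)\right) = 3 \left(42 - r^{2} + 3 r\right) = 126 - 3 r^{2} + 9 r$)
$\frac{\left(-653\right) \left(-24\right)}{h{\left(-73 \right)}} = \frac{\left(-653\right) \left(-24\right)}{126 - 3 \left(-73\right)^{2} + 9 \left(-73\right)} = \frac{15672}{126 - 15987 - 657} = \frac{15672}{-16518} = 15672 \left(- \frac{1}{16518}\right) = - \frac{2612}{2753}$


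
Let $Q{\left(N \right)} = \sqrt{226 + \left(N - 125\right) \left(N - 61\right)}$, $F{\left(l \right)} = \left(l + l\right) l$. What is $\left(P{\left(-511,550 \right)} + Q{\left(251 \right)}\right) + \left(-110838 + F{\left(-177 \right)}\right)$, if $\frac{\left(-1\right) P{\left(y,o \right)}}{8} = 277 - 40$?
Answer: $-50076 + \sqrt{24166} \approx -49921.0$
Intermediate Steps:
$P{\left(y,o \right)} = -1896$ ($P{\left(y,o \right)} = - 8 \left(277 - 40\right) = \left(-8\right) 237 = -1896$)
$F{\left(l \right)} = 2 l^{2}$ ($F{\left(l \right)} = 2 l l = 2 l^{2}$)
$Q{\left(N \right)} = \sqrt{226 + \left(-125 + N\right) \left(-61 + N\right)}$
$\left(P{\left(-511,550 \right)} + Q{\left(251 \right)}\right) + \left(-110838 + F{\left(-177 \right)}\right) = \left(-1896 + \sqrt{7851 + 251^{2} - 46686}\right) - \left(110838 - 2 \left(-177\right)^{2}\right) = \left(-1896 + \sqrt{7851 + 63001 - 46686}\right) + \left(-110838 + 2 \cdot 31329\right) = \left(-1896 + \sqrt{24166}\right) + \left(-110838 + 62658\right) = \left(-1896 + \sqrt{24166}\right) - 48180 = -50076 + \sqrt{24166}$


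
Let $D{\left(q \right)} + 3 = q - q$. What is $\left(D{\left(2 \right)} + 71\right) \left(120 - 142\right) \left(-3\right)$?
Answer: $4488$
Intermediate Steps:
$D{\left(q \right)} = -3$ ($D{\left(q \right)} = -3 + \left(q - q\right) = -3 + 0 = -3$)
$\left(D{\left(2 \right)} + 71\right) \left(120 - 142\right) \left(-3\right) = \left(-3 + 71\right) \left(120 - 142\right) \left(-3\right) = 68 \left(-22\right) \left(-3\right) = \left(-1496\right) \left(-3\right) = 4488$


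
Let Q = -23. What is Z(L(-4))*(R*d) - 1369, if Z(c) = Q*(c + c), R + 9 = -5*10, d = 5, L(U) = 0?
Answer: -1369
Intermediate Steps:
R = -59 (R = -9 - 5*10 = -9 - 50 = -59)
Z(c) = -46*c (Z(c) = -23*(c + c) = -46*c)
Z(L(-4))*(R*d) - 1369 = (-46*0)*(-59*5) - 1369 = 0*(-295) - 1369 = 0 - 1369 = -1369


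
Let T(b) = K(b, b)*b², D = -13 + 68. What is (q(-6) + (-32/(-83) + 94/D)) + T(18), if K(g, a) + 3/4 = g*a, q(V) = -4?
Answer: 478097447/4565 ≈ 1.0473e+5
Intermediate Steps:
K(g, a) = -¾ + a*g (K(g, a) = -¾ + g*a = -¾ + a*g)
D = 55
T(b) = b²*(-¾ + b²) (T(b) = (-¾ + b*b)*b² = (-¾ + b²)*b² = b²*(-¾ + b²))
(q(-6) + (-32/(-83) + 94/D)) + T(18) = (-4 + (-32/(-83) + 94/55)) + 18²*(-¾ + 18²) = (-4 + (-32*(-1/83) + 94*(1/55))) + 324*(-¾ + 324) = (-4 + (32/83 + 94/55)) + 324*(1293/4) = (-4 + 9562/4565) + 104733 = -8698/4565 + 104733 = 478097447/4565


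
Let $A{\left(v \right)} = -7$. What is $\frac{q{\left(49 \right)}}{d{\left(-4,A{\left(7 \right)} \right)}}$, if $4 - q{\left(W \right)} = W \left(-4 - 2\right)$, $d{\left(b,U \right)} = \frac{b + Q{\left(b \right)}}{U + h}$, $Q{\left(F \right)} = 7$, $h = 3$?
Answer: $- \frac{1192}{3} \approx -397.33$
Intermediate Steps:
$d{\left(b,U \right)} = \frac{7 + b}{3 + U}$ ($d{\left(b,U \right)} = \frac{b + 7}{U + 3} = \frac{7 + b}{3 + U}$)
$q{\left(W \right)} = 4 + 6 W$ ($q{\left(W \right)} = 4 - W \left(-4 - 2\right) = 4 - W \left(-6\right) = 4 - - 6 W = 4 + 6 W$)
$\frac{q{\left(49 \right)}}{d{\left(-4,A{\left(7 \right)} \right)}} = \frac{4 + 6 \cdot 49}{\frac{1}{3 - 7} \left(7 - 4\right)} = \frac{4 + 294}{\frac{1}{-4} \cdot 3} = \frac{298}{\left(- \frac{1}{4}\right) 3} = \frac{298}{- \frac{3}{4}} = 298 \left(- \frac{4}{3}\right) = - \frac{1192}{3}$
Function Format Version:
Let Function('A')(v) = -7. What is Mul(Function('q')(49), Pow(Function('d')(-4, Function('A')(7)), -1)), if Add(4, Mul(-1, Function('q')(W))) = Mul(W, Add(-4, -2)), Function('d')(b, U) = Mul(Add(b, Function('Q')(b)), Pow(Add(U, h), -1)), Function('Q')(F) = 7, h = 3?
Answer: Rational(-1192, 3) ≈ -397.33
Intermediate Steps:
Function('d')(b, U) = Mul(Pow(Add(3, U), -1), Add(7, b)) (Function('d')(b, U) = Mul(Add(b, 7), Pow(Add(U, 3), -1)) = Mul(Add(7, b), Pow(Add(3, U), -1)) = Mul(Pow(Add(3, U), -1), Add(7, b)))
Function('q')(W) = Add(4, Mul(6, W)) (Function('q')(W) = Add(4, Mul(-1, Mul(W, Add(-4, -2)))) = Add(4, Mul(-1, Mul(W, -6))) = Add(4, Mul(-1, Mul(-6, W))) = Add(4, Mul(6, W)))
Mul(Function('q')(49), Pow(Function('d')(-4, Function('A')(7)), -1)) = Mul(Add(4, Mul(6, 49)), Pow(Mul(Pow(Add(3, -7), -1), Add(7, -4)), -1)) = Mul(Add(4, 294), Pow(Mul(Pow(-4, -1), 3), -1)) = Mul(298, Pow(Mul(Rational(-1, 4), 3), -1)) = Mul(298, Pow(Rational(-3, 4), -1)) = Mul(298, Rational(-4, 3)) = Rational(-1192, 3)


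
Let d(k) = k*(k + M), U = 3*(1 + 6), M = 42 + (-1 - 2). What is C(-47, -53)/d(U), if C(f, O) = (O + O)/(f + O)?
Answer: 53/63000 ≈ 0.00084127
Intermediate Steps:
C(f, O) = 2*O/(O + f) (C(f, O) = (2*O)/(O + f) = 2*O/(O + f))
M = 39 (M = 42 - 3 = 39)
U = 21 (U = 3*7 = 21)
d(k) = k*(39 + k) (d(k) = k*(k + 39) = k*(39 + k))
C(-47, -53)/d(U) = (2*(-53)/(-53 - 47))/((21*(39 + 21))) = (2*(-53)/(-100))/((21*60)) = (2*(-53)*(-1/100))/1260 = (53/50)*(1/1260) = 53/63000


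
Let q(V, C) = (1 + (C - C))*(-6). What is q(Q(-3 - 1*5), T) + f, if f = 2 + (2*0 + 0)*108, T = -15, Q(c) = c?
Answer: -4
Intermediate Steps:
q(V, C) = -6 (q(V, C) = (1 + 0)*(-6) = 1*(-6) = -6)
f = 2 (f = 2 + (0 + 0)*108 = 2 + 0*108 = 2 + 0 = 2)
q(Q(-3 - 1*5), T) + f = -6 + 2 = -4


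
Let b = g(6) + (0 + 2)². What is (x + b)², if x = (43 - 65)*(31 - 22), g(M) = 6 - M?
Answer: 37636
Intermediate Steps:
b = 4 (b = (6 - 1*6) + (0 + 2)² = (6 - 6) + 2² = 0 + 4 = 4)
x = -198 (x = -22*9 = -198)
(x + b)² = (-198 + 4)² = (-194)² = 37636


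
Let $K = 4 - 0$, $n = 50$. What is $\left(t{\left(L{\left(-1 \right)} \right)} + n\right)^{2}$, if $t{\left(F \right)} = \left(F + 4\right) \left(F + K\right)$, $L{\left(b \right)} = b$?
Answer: $3481$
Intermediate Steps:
$K = 4$ ($K = 4 + 0 = 4$)
$t{\left(F \right)} = \left(4 + F\right)^{2}$ ($t{\left(F \right)} = \left(F + 4\right) \left(F + 4\right) = \left(4 + F\right) \left(4 + F\right) = \left(4 + F\right)^{2}$)
$\left(t{\left(L{\left(-1 \right)} \right)} + n\right)^{2} = \left(\left(16 + \left(-1\right)^{2} + 8 \left(-1\right)\right) + 50\right)^{2} = \left(\left(16 + 1 - 8\right) + 50\right)^{2} = \left(9 + 50\right)^{2} = 59^{2} = 3481$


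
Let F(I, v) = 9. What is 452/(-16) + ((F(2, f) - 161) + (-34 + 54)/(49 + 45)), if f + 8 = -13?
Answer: -33847/188 ≈ -180.04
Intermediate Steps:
f = -21 (f = -8 - 13 = -21)
452/(-16) + ((F(2, f) - 161) + (-34 + 54)/(49 + 45)) = 452/(-16) + ((9 - 161) + (-34 + 54)/(49 + 45)) = 452*(-1/16) + (-152 + 20/94) = -113/4 + (-152 + 20*(1/94)) = -113/4 + (-152 + 10/47) = -113/4 - 7134/47 = -33847/188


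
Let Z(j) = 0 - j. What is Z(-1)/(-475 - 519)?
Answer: -1/994 ≈ -0.0010060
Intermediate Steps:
Z(j) = -j
Z(-1)/(-475 - 519) = (-1*(-1))/(-475 - 519) = 1/(-994) = 1*(-1/994) = -1/994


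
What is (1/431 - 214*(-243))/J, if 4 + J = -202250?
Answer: -22412863/87171474 ≈ -0.25711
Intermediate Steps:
J = -202254 (J = -4 - 202250 = -202254)
(1/431 - 214*(-243))/J = (1/431 - 214*(-243))/(-202254) = (1/431 + 52002)*(-1/202254) = (22412863/431)*(-1/202254) = -22412863/87171474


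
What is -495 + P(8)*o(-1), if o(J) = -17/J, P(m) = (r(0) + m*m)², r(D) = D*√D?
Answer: 69137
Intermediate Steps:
r(D) = D^(3/2)
P(m) = m⁴ (P(m) = (0^(3/2) + m*m)² = (0 + m²)² = (m²)² = m⁴)
-495 + P(8)*o(-1) = -495 + 8⁴*(-17/(-1)) = -495 + 4096*(-17*(-1)) = -495 + 4096*17 = -495 + 69632 = 69137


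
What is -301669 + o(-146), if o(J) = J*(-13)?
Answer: -299771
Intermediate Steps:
o(J) = -13*J
-301669 + o(-146) = -301669 - 13*(-146) = -301669 + 1898 = -299771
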